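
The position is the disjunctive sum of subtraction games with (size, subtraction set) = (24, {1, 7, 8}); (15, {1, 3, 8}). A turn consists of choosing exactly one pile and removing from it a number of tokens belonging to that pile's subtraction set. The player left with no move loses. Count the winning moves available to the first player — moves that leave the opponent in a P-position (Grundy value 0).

Pile A, S = {1, 7, 8}:
n :  0  1  2  3  4  5  6  7  8  9 10 11 12 13 14 15 16 17 18 19 20 21 22 23 24
G :  0  1  0  1  0  1  0  1  2  3  2  3  2  3  2  0  1  0  1  0  1  0  1  2  3
G_A(24) = 3.
Pile B, S = {1, 3, 8}:
G(0) = 0
G(1) = mex{0} = 1
G(2) = mex{1} = 0
G(3) = mex{0,0} = 1
G(4) = mex{1,1} = 0
G(5) = mex{0,0} = 1
G(6) = mex{1,1} = 0
G(7) = mex{0,0} = 1
G(8) = mex{1,1,0} = 2
G(9) = mex{2,0,1} = 3
G(10) = mex{3,1,0} = 2
G(11) = mex{2,2,1} = 0
G(12) = mex{0,3,0} = 1
G(13) = mex{1,2,1} = 0
G(14) = mex{0,0,0} = 1
G(15) = mex{1,1,1} = 0
G_B(15) = 0.
Combined Grundy value = 3 ⊕ 0 = 3.
A winning move leaves total XOR = 0, i.e. changes one component's Grundy value g to g ⊕ X where X is the current total.
Pile A: need g' = 3⊕3 = 0. Options: 24−1→G=2, 24−7→G=0, 24−8→G=1. Hits: 1.
Pile B: need g' = 0⊕3 = 3. Options: 15−1→G=1, 15−3→G=1, 15−8→G=1. Hits: 0.

1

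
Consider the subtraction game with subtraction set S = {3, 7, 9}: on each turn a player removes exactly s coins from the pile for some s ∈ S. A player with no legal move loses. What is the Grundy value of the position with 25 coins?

n :  0  1  2  3  4  5  6  7  8  9 10 11 12 13 14 15 16 17 18 19 20 21 22 23 24 25
G :  0  0  0  1  1  1  0  2  2  1  3  3  0  2  0  1  0  1  0  1  0  1  0  1  0  1

1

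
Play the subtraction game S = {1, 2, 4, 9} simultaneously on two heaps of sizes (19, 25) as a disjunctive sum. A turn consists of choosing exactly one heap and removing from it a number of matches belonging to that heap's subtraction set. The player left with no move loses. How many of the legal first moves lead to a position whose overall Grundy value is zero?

All heaps use S = {1, 2, 4, 9}:
G(0) = 0
G(1) = mex{0} = 1
G(2) = mex{1,0} = 2
G(3) = mex{2,1} = 0
G(4) = mex{0,2,0} = 1
G(5) = mex{1,0,1} = 2
G(6) = mex{2,1,2} = 0
G(7) = mex{0,2,0} = 1
G(8) = mex{1,0,1} = 2
G(9) = mex{2,1,2,0} = 3
G(10) = mex{3,2,0,1} = 4
G(11) = mex{4,3,1,2} = 0
G(12) = mex{0,4,2,0} = 1
G(13) = mex{1,0,3,1} = 2
G(14) = mex{2,1,4,2} = 0
G(15) = mex{0,2,0,0} = 1
G(16) = mex{1,0,1,1} = 2
G(17) = mex{2,1,2,2} = 0
G(18) = mex{0,2,0,3} = 1
G(19) = mex{1,0,1,4} = 2
G(20) = mex{2,1,2,0} = 3
G(21) = mex{3,2,0,1} = 4
G(22) = mex{4,3,1,2} = 0
G(23) = mex{0,4,2,0} = 1
G(24) = mex{1,0,3,1} = 2
G(25) = mex{2,1,4,2} = 0
Heap A: G(19) = 2.
Heap B: G(25) = 0.
Combined Grundy value = 2 ⊕ 0 = 2.
A winning move leaves total XOR = 0, i.e. changes one component's Grundy value g to g ⊕ X where X is the current total.
Heap A: need g' = 2⊕2 = 0. Options: 19−1→G=1, 19−2→G=0, 19−4→G=1, 19−9→G=4. Hits: 1.
Heap B: need g' = 0⊕2 = 2. Options: 25−1→G=2, 25−2→G=1, 25−4→G=4, 25−9→G=2. Hits: 2.

3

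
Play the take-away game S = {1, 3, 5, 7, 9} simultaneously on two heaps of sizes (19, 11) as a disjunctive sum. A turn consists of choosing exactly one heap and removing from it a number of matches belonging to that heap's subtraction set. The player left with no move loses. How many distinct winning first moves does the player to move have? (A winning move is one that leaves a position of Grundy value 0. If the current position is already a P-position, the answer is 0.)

0

All heaps use S = {1, 3, 5, 7, 9}:
n :  0  1  2  3  4  5  6  7  8  9 10 11 12 13 14 15 16 17 18 19
G :  0  1  0  1  0  1  0  1  0  1  0  1  0  1  0  1  0  1  0  1
Heap A: G(19) = 1.
Heap B: G(11) = 1.
Combined Grundy value = 1 ⊕ 1 = 0.
A winning move leaves total XOR = 0, i.e. changes one component's Grundy value g to g ⊕ X where X is the current total.
Heap A: target g' = 1⊕0 = 1, but every legal move changes the Grundy value (mex property), so 0 moves.
Heap B: target g' = 1⊕0 = 1, but every legal move changes the Grundy value (mex property), so 0 moves.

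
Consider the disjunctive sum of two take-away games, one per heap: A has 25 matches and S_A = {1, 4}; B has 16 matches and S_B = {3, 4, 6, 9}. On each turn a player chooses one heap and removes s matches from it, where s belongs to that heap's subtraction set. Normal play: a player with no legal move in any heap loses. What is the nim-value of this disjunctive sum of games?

Heap A, S = {1, 4}:
G(0) = 0
G(1) = mex{0} = 1
G(2) = mex{1} = 0
G(3) = mex{0} = 1
G(4) = mex{1,0} = 2
G(5) = mex{2,1} = 0
G(6) = mex{0,0} = 1
G(7) = mex{1,1} = 0
G(8) = mex{0,2} = 1
G(9) = mex{1,0} = 2
G(10) = mex{2,1} = 0
G(11) = mex{0,0} = 1
G(12) = mex{1,1} = 0
G(13) = mex{0,2} = 1
G(14) = mex{1,0} = 2
G(15) = mex{2,1} = 0
G(16) = mex{0,0} = 1
G(17) = mex{1,1} = 0
G(18) = mex{0,2} = 1
G(19) = mex{1,0} = 2
G(20) = mex{2,1} = 0
G(21) = mex{0,0} = 1
G(22) = mex{1,1} = 0
G(23) = mex{0,2} = 1
G(24) = mex{1,0} = 2
G(25) = mex{2,1} = 0
G_A(25) = 0.
Heap B, S = {3, 4, 6, 9}:
G(0) = 0
G(1) = mex{} = 0
G(2) = mex{} = 0
G(3) = mex{0} = 1
G(4) = mex{0,0} = 1
G(5) = mex{0,0} = 1
G(6) = mex{1,0,0} = 2
G(7) = mex{1,1,0} = 2
G(8) = mex{1,1,0} = 2
G(9) = mex{2,1,1,0} = 3
G(10) = mex{2,2,1,0} = 3
G(11) = mex{2,2,1,0} = 3
G(12) = mex{3,2,2,1} = 0
G(13) = mex{3,3,2,1} = 0
G(14) = mex{3,3,2,1} = 0
G(15) = mex{0,3,3,2} = 1
G(16) = mex{0,0,3,2} = 1
G_B(16) = 1.
Combined Grundy value = 0 ⊕ 1 = 1.

1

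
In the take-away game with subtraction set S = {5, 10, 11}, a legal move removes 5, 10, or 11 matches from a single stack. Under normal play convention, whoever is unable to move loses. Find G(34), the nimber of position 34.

n :  0  1  2  3  4  5  6  7  8  9 10 11 12 13 14 15 16 17 18 19 20 21 22 23 24 25 26 27 28 29 30 31 32 33 34
G :  0  0  0  0  0  1  1  1  1  1  2  2  2  2  2  3  0  0  0  0  0  1  1  1  1  1  2  2  2  2  2  3  0  0  0

0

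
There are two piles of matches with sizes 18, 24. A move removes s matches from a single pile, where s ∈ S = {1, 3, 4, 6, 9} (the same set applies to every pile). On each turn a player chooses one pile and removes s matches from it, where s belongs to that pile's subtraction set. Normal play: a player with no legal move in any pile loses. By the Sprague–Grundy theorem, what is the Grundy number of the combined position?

2

All piles use S = {1, 3, 4, 6, 9}:
G(0) = 0
G(1) = mex{0} = 1
G(2) = mex{1} = 0
G(3) = mex{0,0} = 1
G(4) = mex{1,1,0} = 2
G(5) = mex{2,0,1} = 3
G(6) = mex{3,1,0,0} = 2
G(7) = mex{2,2,1,1} = 0
G(8) = mex{0,3,2,0} = 1
G(9) = mex{1,2,3,1,0} = 4
G(10) = mex{4,0,2,2,1} = 3
G(11) = mex{3,1,0,3,0} = 2
G(12) = mex{2,4,1,2,1} = 0
G(13) = mex{0,3,4,0,2} = 1
G(14) = mex{1,2,3,1,3} = 0
G(15) = mex{0,0,2,4,2} = 1
G(16) = mex{1,1,0,3,0} = 2
G(17) = mex{2,0,1,2,1} = 3
G(18) = mex{3,1,0,0,4} = 2
G(19) = mex{2,2,1,1,3} = 0
G(20) = mex{0,3,2,0,2} = 1
G(21) = mex{1,2,3,1,0} = 4
G(22) = mex{4,0,2,2,1} = 3
G(23) = mex{3,1,0,3,0} = 2
G(24) = mex{2,4,1,2,1} = 0
Pile A: G(18) = 2.
Pile B: G(24) = 0.
Combined Grundy value = 2 ⊕ 0 = 2.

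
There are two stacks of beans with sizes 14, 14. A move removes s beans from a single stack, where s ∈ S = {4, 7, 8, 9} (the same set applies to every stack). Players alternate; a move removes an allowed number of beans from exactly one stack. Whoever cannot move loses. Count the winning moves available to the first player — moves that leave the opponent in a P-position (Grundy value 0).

All stacks use S = {4, 7, 8, 9}:
n :  0  1  2  3  4  5  6  7  8  9 10 11 12 13 14
G :  0  0  0  0  1  1  1  1  2  2  2  2  3  0  0
Stack A: G(14) = 0.
Stack B: G(14) = 0.
Combined Grundy value = 0 ⊕ 0 = 0.
A winning move leaves total XOR = 0, i.e. changes one component's Grundy value g to g ⊕ X where X is the current total.
Stack A: target g' = 0⊕0 = 0, but every legal move changes the Grundy value (mex property), so 0 moves.
Stack B: target g' = 0⊕0 = 0, but every legal move changes the Grundy value (mex property), so 0 moves.

0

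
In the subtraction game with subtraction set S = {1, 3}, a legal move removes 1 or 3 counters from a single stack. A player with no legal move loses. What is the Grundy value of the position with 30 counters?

G(0) = 0
G(1) = mex{0} = 1
G(2) = mex{1} = 0
G(3) = mex{0,0} = 1
G(4) = mex{1,1} = 0
G(5) = mex{0,0} = 1
G(6) = mex{1,1} = 0
G(7) = mex{0,0} = 1
G(8) = mex{1,1} = 0
G(9) = mex{0,0} = 1
G(10) = mex{1,1} = 0
G(11) = mex{0,0} = 1
G(12) = mex{1,1} = 0
G(13) = mex{0,0} = 1
G(14) = mex{1,1} = 0
G(15) = mex{0,0} = 1
G(16) = mex{1,1} = 0
G(17) = mex{0,0} = 1
G(18) = mex{1,1} = 0
G(19) = mex{0,0} = 1
G(20) = mex{1,1} = 0
G(21) = mex{0,0} = 1
G(22) = mex{1,1} = 0
G(23) = mex{0,0} = 1
G(24) = mex{1,1} = 0
G(25) = mex{0,0} = 1
G(26) = mex{1,1} = 0
G(27) = mex{0,0} = 1
G(28) = mex{1,1} = 0
G(29) = mex{0,0} = 1
G(30) = mex{1,1} = 0

0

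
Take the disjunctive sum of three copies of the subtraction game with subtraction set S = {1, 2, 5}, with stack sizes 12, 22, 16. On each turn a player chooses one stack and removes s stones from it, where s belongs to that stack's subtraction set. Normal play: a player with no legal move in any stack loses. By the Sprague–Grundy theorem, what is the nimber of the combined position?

0

All stacks use S = {1, 2, 5}:
n :  0  1  2  3  4  5  6  7  8  9 10 11 12 13 14 15 16 17 18 19 20 21 22
G :  0  1  2  0  1  2  0  1  2  0  1  2  0  1  2  0  1  2  0  1  2  0  1
Stack A: G(12) = 0.
Stack B: G(22) = 1.
Stack C: G(16) = 1.
Combined Grundy value = 0 ⊕ 1 ⊕ 1 = 0.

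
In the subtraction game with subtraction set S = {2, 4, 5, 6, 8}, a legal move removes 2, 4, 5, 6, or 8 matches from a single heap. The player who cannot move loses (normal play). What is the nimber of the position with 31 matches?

n :  0  1  2  3  4  5  6  7  8  9 10 11 12 13 14 15 16 17 18 19 20 21 22 23 24 25 26 27 28 29 30 31
G :  0  0  1  1  2  2  3  3  4  4  0  0  1  1  2  2  3  3  4  4  0  0  1  1  2  2  3  3  4  4  0  0

0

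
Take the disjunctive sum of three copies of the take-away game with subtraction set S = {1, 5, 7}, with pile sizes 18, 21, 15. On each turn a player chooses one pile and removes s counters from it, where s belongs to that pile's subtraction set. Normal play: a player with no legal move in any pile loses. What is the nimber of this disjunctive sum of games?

All piles use S = {1, 5, 7}:
G(0) = 0
G(1) = mex{0} = 1
G(2) = mex{1} = 0
G(3) = mex{0} = 1
G(4) = mex{1} = 0
G(5) = mex{0,0} = 1
G(6) = mex{1,1} = 0
G(7) = mex{0,0,0} = 1
G(8) = mex{1,1,1} = 0
G(9) = mex{0,0,0} = 1
G(10) = mex{1,1,1} = 0
G(11) = mex{0,0,0} = 1
G(12) = mex{1,1,1} = 0
G(13) = mex{0,0,0} = 1
G(14) = mex{1,1,1} = 0
G(15) = mex{0,0,0} = 1
G(16) = mex{1,1,1} = 0
G(17) = mex{0,0,0} = 1
G(18) = mex{1,1,1} = 0
G(19) = mex{0,0,0} = 1
G(20) = mex{1,1,1} = 0
G(21) = mex{0,0,0} = 1
Pile A: G(18) = 0.
Pile B: G(21) = 1.
Pile C: G(15) = 1.
Combined Grundy value = 0 ⊕ 1 ⊕ 1 = 0.

0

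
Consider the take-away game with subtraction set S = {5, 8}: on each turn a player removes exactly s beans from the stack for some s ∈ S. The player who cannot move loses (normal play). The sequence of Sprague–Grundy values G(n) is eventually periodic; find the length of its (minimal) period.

13

n :  0  1  2  3  4  5  6  7  8  9 10 11 12 13 14 15 16 17 18 19 20 21 22 23 24 25 26 27
G :  0  0  0  0  0  1  1  1  1  1  2  2  2  0  0  0  0  0  1  1  1  1  1  2  2  2  0  0
G(n+13) = G(n) holds for n = 0,…,7 (a full window of length max(S) = 8), so the sequence is purely periodic with period 13.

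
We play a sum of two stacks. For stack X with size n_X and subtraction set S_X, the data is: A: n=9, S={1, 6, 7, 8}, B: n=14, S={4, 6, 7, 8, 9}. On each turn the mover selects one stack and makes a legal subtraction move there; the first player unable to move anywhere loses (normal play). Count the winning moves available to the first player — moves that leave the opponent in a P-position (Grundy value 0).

Stack A, S = {1, 6, 7, 8}:
G(0) = 0
G(1) = mex{0} = 1
G(2) = mex{1} = 0
G(3) = mex{0} = 1
G(4) = mex{1} = 0
G(5) = mex{0} = 1
G(6) = mex{1,0} = 2
G(7) = mex{2,1,0} = 3
G(8) = mex{3,0,1,0} = 2
G(9) = mex{2,1,0,1} = 3
G_A(9) = 3.
Stack B, S = {4, 6, 7, 8, 9}:
n :  0  1  2  3  4  5  6  7  8  9 10 11 12 13 14
G :  0  0  0  0  1  1  1  1  2  2  2  2  3  0  0
G_B(14) = 0.
Combined Grundy value = 3 ⊕ 0 = 3.
A winning move leaves total XOR = 0, i.e. changes one component's Grundy value g to g ⊕ X where X is the current total.
Stack A: need g' = 3⊕3 = 0. Options: 9−1→G=2, 9−6→G=1, 9−7→G=0, 9−8→G=1. Hits: 1.
Stack B: need g' = 0⊕3 = 3. Options: 14−4→G=2, 14−6→G=2, 14−7→G=1, 14−8→G=1, 14−9→G=1. Hits: 0.

1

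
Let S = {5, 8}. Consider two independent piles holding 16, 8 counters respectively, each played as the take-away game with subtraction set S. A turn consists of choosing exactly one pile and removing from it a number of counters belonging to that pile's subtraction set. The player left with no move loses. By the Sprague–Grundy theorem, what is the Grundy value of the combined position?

All piles use S = {5, 8}:
n :  0  1  2  3  4  5  6  7  8  9 10 11 12 13 14 15 16
G :  0  0  0  0  0  1  1  1  1  1  2  2  2  0  0  0  0
Pile A: G(16) = 0.
Pile B: G(8) = 1.
Combined Grundy value = 0 ⊕ 1 = 1.

1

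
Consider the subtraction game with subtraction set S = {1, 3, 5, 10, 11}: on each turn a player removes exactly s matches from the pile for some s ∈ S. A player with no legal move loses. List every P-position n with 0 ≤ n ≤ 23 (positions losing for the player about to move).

0, 2, 4, 6, 8, 20, 22

n :  0  1  2  3  4  5  6  7  8  9 10 11 12 13 14 15 16 17 18 19 20 21 22 23
G :  0  1  0  1  0  1  0  1  0  1  2  3  2  3  2  3  2  3  2  3  0  1  0  1
P-positions are exactly the n with G(n) = 0.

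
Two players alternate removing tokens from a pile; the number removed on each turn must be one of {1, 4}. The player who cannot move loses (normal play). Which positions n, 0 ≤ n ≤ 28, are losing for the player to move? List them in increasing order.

G(0) = 0
G(1) = mex{0} = 1
G(2) = mex{1} = 0
G(3) = mex{0} = 1
G(4) = mex{1,0} = 2
G(5) = mex{2,1} = 0
G(6) = mex{0,0} = 1
G(7) = mex{1,1} = 0
G(8) = mex{0,2} = 1
G(9) = mex{1,0} = 2
G(10) = mex{2,1} = 0
G(11) = mex{0,0} = 1
G(12) = mex{1,1} = 0
G(13) = mex{0,2} = 1
G(14) = mex{1,0} = 2
G(15) = mex{2,1} = 0
G(16) = mex{0,0} = 1
G(17) = mex{1,1} = 0
G(18) = mex{0,2} = 1
G(19) = mex{1,0} = 2
G(20) = mex{2,1} = 0
G(21) = mex{0,0} = 1
G(22) = mex{1,1} = 0
G(23) = mex{0,2} = 1
G(24) = mex{1,0} = 2
G(25) = mex{2,1} = 0
G(26) = mex{0,0} = 1
G(27) = mex{1,1} = 0
G(28) = mex{0,2} = 1
P-positions are exactly the n with G(n) = 0.

0, 2, 5, 7, 10, 12, 15, 17, 20, 22, 25, 27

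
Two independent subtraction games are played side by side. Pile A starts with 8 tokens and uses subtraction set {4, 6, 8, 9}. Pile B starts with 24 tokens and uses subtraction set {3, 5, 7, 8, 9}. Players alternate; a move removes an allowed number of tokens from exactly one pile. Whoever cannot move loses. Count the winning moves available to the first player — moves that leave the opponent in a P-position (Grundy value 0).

Pile A, S = {4, 6, 8, 9}:
n : 0 1 2 3 4 5 6 7 8
G : 0 0 0 0 1 1 1 1 2
G_A(8) = 2.
Pile B, S = {3, 5, 7, 8, 9}:
n :  0  1  2  3  4  5  6  7  8  9 10 11 12 13 14 15 16 17 18 19 20 21 22 23 24
G :  0  0  0  1  1  1  2  2  2  3  3  3  0  0  0  1  1  1  2  2  2  3  3  3  0
G_B(24) = 0.
Combined Grundy value = 2 ⊕ 0 = 2.
A winning move leaves total XOR = 0, i.e. changes one component's Grundy value g to g ⊕ X where X is the current total.
Pile A: need g' = 2⊕2 = 0. Options: 8−4→G=1, 8−6→G=0, 8−8→G=0. Hits: 2.
Pile B: need g' = 0⊕2 = 2. Options: 24−3→G=3, 24−5→G=2, 24−7→G=1, 24−8→G=1, 24−9→G=1. Hits: 1.

3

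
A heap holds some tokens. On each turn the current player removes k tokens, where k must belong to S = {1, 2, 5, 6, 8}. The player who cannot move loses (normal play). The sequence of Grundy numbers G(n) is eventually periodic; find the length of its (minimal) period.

n :  0  1  2  3  4  5  6  7  8  9 10 11 12 13 14 15 16
G :  0  1  2  0  1  2  3  0  1  2  0  1  2  3  0  1  2
G(n+7) = G(n) holds for n = 0,…,7 (a full window of length max(S) = 8), so the sequence is purely periodic with period 7.

7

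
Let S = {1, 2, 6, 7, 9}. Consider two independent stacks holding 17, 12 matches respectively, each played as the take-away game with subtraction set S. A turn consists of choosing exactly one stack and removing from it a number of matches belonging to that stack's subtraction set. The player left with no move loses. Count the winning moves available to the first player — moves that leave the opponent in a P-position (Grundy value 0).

0

All stacks use S = {1, 2, 6, 7, 9}:
n :  0  1  2  3  4  5  6  7  8  9 10 11 12 13 14 15 16 17
G :  0  1  2  0  1  2  3  4  0  1  2  0  1  2  3  4  0  1
Stack A: G(17) = 1.
Stack B: G(12) = 1.
Combined Grundy value = 1 ⊕ 1 = 0.
A winning move leaves total XOR = 0, i.e. changes one component's Grundy value g to g ⊕ X where X is the current total.
Stack A: target g' = 1⊕0 = 1, but every legal move changes the Grundy value (mex property), so 0 moves.
Stack B: target g' = 1⊕0 = 1, but every legal move changes the Grundy value (mex property), so 0 moves.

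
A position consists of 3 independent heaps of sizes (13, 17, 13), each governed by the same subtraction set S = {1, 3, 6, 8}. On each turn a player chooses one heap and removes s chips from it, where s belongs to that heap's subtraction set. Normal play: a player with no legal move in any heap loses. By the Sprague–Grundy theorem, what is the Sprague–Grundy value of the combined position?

2

All heaps use S = {1, 3, 6, 8}:
G(0) = 0
G(1) = mex{0} = 1
G(2) = mex{1} = 0
G(3) = mex{0,0} = 1
G(4) = mex{1,1} = 0
G(5) = mex{0,0} = 1
G(6) = mex{1,1,0} = 2
G(7) = mex{2,0,1} = 3
G(8) = mex{3,1,0,0} = 2
G(9) = mex{2,2,1,1} = 0
G(10) = mex{0,3,0,0} = 1
G(11) = mex{1,2,1,1} = 0
G(12) = mex{0,0,2,0} = 1
G(13) = mex{1,1,3,1} = 0
G(14) = mex{0,0,2,2} = 1
G(15) = mex{1,1,0,3} = 2
G(16) = mex{2,0,1,2} = 3
G(17) = mex{3,1,0,0} = 2
Heap A: G(13) = 0.
Heap B: G(17) = 2.
Heap C: G(13) = 0.
Combined Grundy value = 0 ⊕ 2 ⊕ 0 = 2.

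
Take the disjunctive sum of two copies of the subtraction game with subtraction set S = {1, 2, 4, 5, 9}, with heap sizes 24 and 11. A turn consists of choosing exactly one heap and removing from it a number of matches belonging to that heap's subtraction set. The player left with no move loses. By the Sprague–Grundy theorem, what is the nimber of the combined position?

All heaps use S = {1, 2, 4, 5, 9}:
G(0) = 0
G(1) = mex{0} = 1
G(2) = mex{1,0} = 2
G(3) = mex{2,1} = 0
G(4) = mex{0,2,0} = 1
G(5) = mex{1,0,1,0} = 2
G(6) = mex{2,1,2,1} = 0
G(7) = mex{0,2,0,2} = 1
G(8) = mex{1,0,1,0} = 2
G(9) = mex{2,1,2,1,0} = 3
G(10) = mex{3,2,0,2,1} = 4
G(11) = mex{4,3,1,0,2} = 5
G(12) = mex{5,4,2,1,0} = 3
G(13) = mex{3,5,3,2,1} = 0
G(14) = mex{0,3,4,3,2} = 1
G(15) = mex{1,0,5,4,0} = 2
G(16) = mex{2,1,3,5,1} = 0
G(17) = mex{0,2,0,3,2} = 1
G(18) = mex{1,0,1,0,3} = 2
G(19) = mex{2,1,2,1,4} = 0
G(20) = mex{0,2,0,2,5} = 1
G(21) = mex{1,0,1,0,3} = 2
G(22) = mex{2,1,2,1,0} = 3
G(23) = mex{3,2,0,2,1} = 4
G(24) = mex{4,3,1,0,2} = 5
Heap A: G(24) = 5.
Heap B: G(11) = 5.
Combined Grundy value = 5 ⊕ 5 = 0.

0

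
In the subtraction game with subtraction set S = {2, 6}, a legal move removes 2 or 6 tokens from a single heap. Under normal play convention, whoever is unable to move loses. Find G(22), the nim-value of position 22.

n :  0  1  2  3  4  5  6  7  8  9 10 11 12 13 14 15 16 17 18 19 20 21 22
G :  0  0  1  1  0  0  1  1  0  0  1  1  0  0  1  1  0  0  1  1  0  0  1

1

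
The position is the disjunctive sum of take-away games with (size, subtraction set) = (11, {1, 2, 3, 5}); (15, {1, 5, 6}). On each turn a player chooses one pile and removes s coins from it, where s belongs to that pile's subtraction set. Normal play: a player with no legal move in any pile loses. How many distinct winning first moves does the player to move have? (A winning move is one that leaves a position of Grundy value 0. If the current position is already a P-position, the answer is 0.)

2

Pile A, S = {1, 2, 3, 5}:
n :  0  1  2  3  4  5  6  7  8  9 10 11
G :  0  1  2  3  0  1  2  3  0  1  2  3
G_A(11) = 3.
Pile B, S = {1, 5, 6}:
G(0) = 0
G(1) = mex{0} = 1
G(2) = mex{1} = 0
G(3) = mex{0} = 1
G(4) = mex{1} = 0
G(5) = mex{0,0} = 1
G(6) = mex{1,1,0} = 2
G(7) = mex{2,0,1} = 3
G(8) = mex{3,1,0} = 2
G(9) = mex{2,0,1} = 3
G(10) = mex{3,1,0} = 2
G(11) = mex{2,2,1} = 0
G(12) = mex{0,3,2} = 1
G(13) = mex{1,2,3} = 0
G(14) = mex{0,3,2} = 1
G(15) = mex{1,2,3} = 0
G_B(15) = 0.
Combined Grundy value = 3 ⊕ 0 = 3.
A winning move leaves total XOR = 0, i.e. changes one component's Grundy value g to g ⊕ X where X is the current total.
Pile A: need g' = 3⊕3 = 0. Options: 11−1→G=2, 11−2→G=1, 11−3→G=0, 11−5→G=2. Hits: 1.
Pile B: need g' = 0⊕3 = 3. Options: 15−1→G=1, 15−5→G=2, 15−6→G=3. Hits: 1.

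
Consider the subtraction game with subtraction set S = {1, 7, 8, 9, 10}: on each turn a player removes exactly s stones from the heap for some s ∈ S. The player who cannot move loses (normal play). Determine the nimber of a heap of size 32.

G(0) = 0
G(1) = mex{0} = 1
G(2) = mex{1} = 0
G(3) = mex{0} = 1
G(4) = mex{1} = 0
G(5) = mex{0} = 1
G(6) = mex{1} = 0
G(7) = mex{0,0} = 1
G(8) = mex{1,1,0} = 2
G(9) = mex{2,0,1,0} = 3
G(10) = mex{3,1,0,1,0} = 2
G(11) = mex{2,0,1,0,1} = 3
G(12) = mex{3,1,0,1,0} = 2
G(13) = mex{2,0,1,0,1} = 3
G(14) = mex{3,1,0,1,0} = 2
G(15) = mex{2,2,1,0,1} = 3
G(16) = mex{3,3,2,1,0} = 4
G(17) = mex{4,2,3,2,1} = 0
G(18) = mex{0,3,2,3,2} = 1
G(19) = mex{1,2,3,2,3} = 0
G(20) = mex{0,3,2,3,2} = 1
G(21) = mex{1,2,3,2,3} = 0
G(22) = mex{0,3,2,3,2} = 1
G(23) = mex{1,4,3,2,3} = 0
G(24) = mex{0,0,4,3,2} = 1
G(25) = mex{1,1,0,4,3} = 2
G(26) = mex{2,0,1,0,4} = 3
G(27) = mex{3,1,0,1,0} = 2
G(28) = mex{2,0,1,0,1} = 3
G(29) = mex{3,1,0,1,0} = 2
G(30) = mex{2,0,1,0,1} = 3
G(31) = mex{3,1,0,1,0} = 2
G(32) = mex{2,2,1,0,1} = 3

3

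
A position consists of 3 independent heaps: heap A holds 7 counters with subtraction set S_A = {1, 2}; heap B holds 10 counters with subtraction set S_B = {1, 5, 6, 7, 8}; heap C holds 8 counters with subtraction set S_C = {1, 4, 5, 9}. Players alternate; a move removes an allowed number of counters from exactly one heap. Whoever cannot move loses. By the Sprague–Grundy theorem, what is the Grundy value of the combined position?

Heap A, S = {1, 2}:
n : 0 1 2 3 4 5 6 7
G : 0 1 2 0 1 2 0 1
G_A(7) = 1.
Heap B, S = {1, 5, 6, 7, 8}:
G(0) = 0
G(1) = mex{0} = 1
G(2) = mex{1} = 0
G(3) = mex{0} = 1
G(4) = mex{1} = 0
G(5) = mex{0,0} = 1
G(6) = mex{1,1,0} = 2
G(7) = mex{2,0,1,0} = 3
G(8) = mex{3,1,0,1,0} = 2
G(9) = mex{2,0,1,0,1} = 3
G(10) = mex{3,1,0,1,0} = 2
G_B(10) = 2.
Heap C, S = {1, 4, 5, 9}:
n : 0 1 2 3 4 5 6 7 8
G : 0 1 0 1 2 3 2 3 0
G_C(8) = 0.
Combined Grundy value = 1 ⊕ 2 ⊕ 0 = 3.

3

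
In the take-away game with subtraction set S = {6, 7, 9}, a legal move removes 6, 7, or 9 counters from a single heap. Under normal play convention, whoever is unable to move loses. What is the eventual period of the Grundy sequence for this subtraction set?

G(0) = 0
G(1) = mex{} = 0
G(2) = mex{} = 0
G(3) = mex{} = 0
G(4) = mex{} = 0
G(5) = mex{} = 0
G(6) = mex{0} = 1
G(7) = mex{0,0} = 1
G(8) = mex{0,0} = 1
G(9) = mex{0,0,0} = 1
G(10) = mex{0,0,0} = 1
G(11) = mex{0,0,0} = 1
G(12) = mex{1,0,0} = 2
G(13) = mex{1,1,0} = 2
G(14) = mex{1,1,0} = 2
G(15) = mex{1,1,1} = 0
G(16) = mex{1,1,1} = 0
G(17) = mex{1,1,1} = 0
G(18) = mex{2,1,1} = 0
G(19) = mex{2,2,1} = 0
G(20) = mex{2,2,1} = 0
G(21) = mex{0,2,2} = 1
G(22) = mex{0,0,2} = 1
G(23) = mex{0,0,2} = 1
G(24) = mex{0,0,0} = 1
G(25) = mex{0,0,0} = 1
G(26) = mex{0,0,0} = 1
G(27) = mex{1,0,0} = 2
G(28) = mex{1,1,0} = 2
G(29) = mex{1,1,0} = 2
G(30) = mex{1,1,1} = 0
G(31) = mex{1,1,1} = 0
G(n+15) = G(n) holds for n = 0,…,8 (a full window of length max(S) = 9), so the sequence is purely periodic with period 15.

15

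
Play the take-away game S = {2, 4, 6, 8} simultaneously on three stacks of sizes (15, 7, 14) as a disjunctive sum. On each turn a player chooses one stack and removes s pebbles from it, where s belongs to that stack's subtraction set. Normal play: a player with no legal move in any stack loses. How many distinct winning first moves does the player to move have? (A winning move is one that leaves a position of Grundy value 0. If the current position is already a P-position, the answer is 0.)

All stacks use S = {2, 4, 6, 8}:
G(0) = 0
G(1) = mex{} = 0
G(2) = mex{0} = 1
G(3) = mex{0} = 1
G(4) = mex{1,0} = 2
G(5) = mex{1,0} = 2
G(6) = mex{2,1,0} = 3
G(7) = mex{2,1,0} = 3
G(8) = mex{3,2,1,0} = 4
G(9) = mex{3,2,1,0} = 4
G(10) = mex{4,3,2,1} = 0
G(11) = mex{4,3,2,1} = 0
G(12) = mex{0,4,3,2} = 1
G(13) = mex{0,4,3,2} = 1
G(14) = mex{1,0,4,3} = 2
G(15) = mex{1,0,4,3} = 2
Stack A: G(15) = 2.
Stack B: G(7) = 3.
Stack C: G(14) = 2.
Combined Grundy value = 2 ⊕ 3 ⊕ 2 = 3.
A winning move leaves total XOR = 0, i.e. changes one component's Grundy value g to g ⊕ X where X is the current total.
Stack A: need g' = 2⊕3 = 1. Options: 15−2→G=1, 15−4→G=0, 15−6→G=4, 15−8→G=3. Hits: 1.
Stack B: need g' = 3⊕3 = 0. Options: 7−2→G=2, 7−4→G=1, 7−6→G=0. Hits: 1.
Stack C: need g' = 2⊕3 = 1. Options: 14−2→G=1, 14−4→G=0, 14−6→G=4, 14−8→G=3. Hits: 1.

3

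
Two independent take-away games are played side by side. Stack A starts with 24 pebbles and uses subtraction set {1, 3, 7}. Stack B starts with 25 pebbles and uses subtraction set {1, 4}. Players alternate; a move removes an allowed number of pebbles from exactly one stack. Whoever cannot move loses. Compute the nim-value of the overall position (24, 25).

0

Stack A, S = {1, 3, 7}:
G(0) = 0
G(1) = mex{0} = 1
G(2) = mex{1} = 0
G(3) = mex{0,0} = 1
G(4) = mex{1,1} = 0
G(5) = mex{0,0} = 1
G(6) = mex{1,1} = 0
G(7) = mex{0,0,0} = 1
G(8) = mex{1,1,1} = 0
G(9) = mex{0,0,0} = 1
G(10) = mex{1,1,1} = 0
G(11) = mex{0,0,0} = 1
G(12) = mex{1,1,1} = 0
G(13) = mex{0,0,0} = 1
G(14) = mex{1,1,1} = 0
G(15) = mex{0,0,0} = 1
G(16) = mex{1,1,1} = 0
G(17) = mex{0,0,0} = 1
G(18) = mex{1,1,1} = 0
G(19) = mex{0,0,0} = 1
G(20) = mex{1,1,1} = 0
G(21) = mex{0,0,0} = 1
G(22) = mex{1,1,1} = 0
G(23) = mex{0,0,0} = 1
G(24) = mex{1,1,1} = 0
G_A(24) = 0.
Stack B, S = {1, 4}:
n :  0  1  2  3  4  5  6  7  8  9 10 11 12 13 14 15 16 17 18 19 20 21 22 23 24 25
G :  0  1  0  1  2  0  1  0  1  2  0  1  0  1  2  0  1  0  1  2  0  1  0  1  2  0
G_B(25) = 0.
Combined Grundy value = 0 ⊕ 0 = 0.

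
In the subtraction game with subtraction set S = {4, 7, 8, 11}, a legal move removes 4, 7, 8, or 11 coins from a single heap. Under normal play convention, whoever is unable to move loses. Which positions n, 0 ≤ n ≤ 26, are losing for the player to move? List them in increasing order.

G(0) = 0
G(1) = mex{} = 0
G(2) = mex{} = 0
G(3) = mex{} = 0
G(4) = mex{0} = 1
G(5) = mex{0} = 1
G(6) = mex{0} = 1
G(7) = mex{0,0} = 1
G(8) = mex{1,0,0} = 2
G(9) = mex{1,0,0} = 2
G(10) = mex{1,0,0} = 2
G(11) = mex{1,1,0,0} = 2
G(12) = mex{2,1,1,0} = 3
G(13) = mex{2,1,1,0} = 3
G(14) = mex{2,1,1,0} = 3
G(15) = mex{2,2,1,1} = 0
G(16) = mex{3,2,2,1} = 0
G(17) = mex{3,2,2,1} = 0
G(18) = mex{3,2,2,1} = 0
G(19) = mex{0,3,2,2} = 1
G(20) = mex{0,3,3,2} = 1
G(21) = mex{0,3,3,2} = 1
G(22) = mex{0,0,3,2} = 1
G(23) = mex{1,0,0,3} = 2
G(24) = mex{1,0,0,3} = 2
G(25) = mex{1,0,0,3} = 2
G(26) = mex{1,1,0,0} = 2
P-positions are exactly the n with G(n) = 0.

0, 1, 2, 3, 15, 16, 17, 18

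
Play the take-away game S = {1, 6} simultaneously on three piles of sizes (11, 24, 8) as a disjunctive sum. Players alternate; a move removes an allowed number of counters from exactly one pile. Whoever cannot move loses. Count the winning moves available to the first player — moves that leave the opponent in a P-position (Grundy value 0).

0

All piles use S = {1, 6}:
n :  0  1  2  3  4  5  6  7  8  9 10 11 12 13 14 15 16 17 18 19 20 21 22 23 24
G :  0  1  0  1  0  1  2  0  1  0  1  0  1  2  0  1  0  1  0  1  2  0  1  0  1
Pile A: G(11) = 0.
Pile B: G(24) = 1.
Pile C: G(8) = 1.
Combined Grundy value = 0 ⊕ 1 ⊕ 1 = 0.
A winning move leaves total XOR = 0, i.e. changes one component's Grundy value g to g ⊕ X where X is the current total.
Pile A: target g' = 0⊕0 = 0, but every legal move changes the Grundy value (mex property), so 0 moves.
Pile B: target g' = 1⊕0 = 1, but every legal move changes the Grundy value (mex property), so 0 moves.
Pile C: target g' = 1⊕0 = 1, but every legal move changes the Grundy value (mex property), so 0 moves.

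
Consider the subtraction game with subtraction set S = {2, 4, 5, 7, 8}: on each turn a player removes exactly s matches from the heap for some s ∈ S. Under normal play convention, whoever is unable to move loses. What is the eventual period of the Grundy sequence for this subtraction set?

10

n :  0  1  2  3  4  5  6  7  8  9 10 11 12 13 14 15 16 17 18 19 20 21
G :  0  0  1  1  2  2  3  3  4  4  0  0  1  1  2  2  3  3  4  4  0  0
G(n+10) = G(n) holds for n = 0,…,7 (a full window of length max(S) = 8), so the sequence is purely periodic with period 10.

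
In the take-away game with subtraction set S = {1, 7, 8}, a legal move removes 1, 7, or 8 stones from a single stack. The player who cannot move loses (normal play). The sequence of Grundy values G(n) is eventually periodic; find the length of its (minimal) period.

n :  0  1  2  3  4  5  6  7  8  9 10 11 12 13 14 15 16 17 18 19 20 21 22 23 24 25 26 27 28 29 30 31
G :  0  1  0  1  0  1  0  1  2  3  2  3  2  3  2  0  1  0  1  0  1  0  1  2  3  2  3  2  3  2  0  1
G(n+15) = G(n) holds for n = 0,…,7 (a full window of length max(S) = 8), so the sequence is purely periodic with period 15.

15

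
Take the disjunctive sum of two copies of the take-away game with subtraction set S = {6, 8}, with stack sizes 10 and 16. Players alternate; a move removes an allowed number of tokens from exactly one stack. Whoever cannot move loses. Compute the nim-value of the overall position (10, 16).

1

All stacks use S = {6, 8}:
n :  0  1  2  3  4  5  6  7  8  9 10 11 12 13 14 15 16
G :  0  0  0  0  0  0  1  1  1  1  1  1  2  2  0  0  0
Stack A: G(10) = 1.
Stack B: G(16) = 0.
Combined Grundy value = 1 ⊕ 0 = 1.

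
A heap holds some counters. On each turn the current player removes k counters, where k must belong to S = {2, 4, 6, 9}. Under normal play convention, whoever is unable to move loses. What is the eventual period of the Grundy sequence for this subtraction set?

G(0) = 0
G(1) = mex{} = 0
G(2) = mex{0} = 1
G(3) = mex{0} = 1
G(4) = mex{1,0} = 2
G(5) = mex{1,0} = 2
G(6) = mex{2,1,0} = 3
G(7) = mex{2,1,0} = 3
G(8) = mex{3,2,1} = 0
G(9) = mex{3,2,1,0} = 4
G(10) = mex{0,3,2,0} = 1
G(11) = mex{4,3,2,1} = 0
G(12) = mex{1,0,3,1} = 2
G(13) = mex{0,4,3,2} = 1
G(14) = mex{2,1,0,2} = 3
G(15) = mex{1,0,4,3} = 2
G(16) = mex{3,2,1,3} = 0
G(17) = mex{2,1,0,0} = 3
G(18) = mex{0,3,2,4} = 1
G(19) = mex{3,2,1,1} = 0
G(20) = mex{1,0,3,0} = 2
G(21) = mex{0,3,2,2} = 1
G(22) = mex{2,1,0,1} = 3
G(23) = mex{1,0,3,3} = 2
G(24) = mex{3,2,1,2} = 0
G(25) = mex{2,1,0,0} = 3
G(26) = mex{0,3,2,3} = 1
G(27) = mex{3,2,1,1} = 0
G(28) = mex{1,0,3,0} = 2
From n = 10 onward G(n+8) = G(n); since this holds over max(S) = 9 consecutive positions the period is 8 (pre-period 10).

8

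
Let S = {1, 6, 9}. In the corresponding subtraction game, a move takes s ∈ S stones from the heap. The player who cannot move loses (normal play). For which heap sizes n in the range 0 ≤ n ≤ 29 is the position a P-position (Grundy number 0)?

0, 2, 4, 7, 12, 14, 17, 19, 22, 24, 27, 29

G(0) = 0
G(1) = mex{0} = 1
G(2) = mex{1} = 0
G(3) = mex{0} = 1
G(4) = mex{1} = 0
G(5) = mex{0} = 1
G(6) = mex{1,0} = 2
G(7) = mex{2,1} = 0
G(8) = mex{0,0} = 1
G(9) = mex{1,1,0} = 2
G(10) = mex{2,0,1} = 3
G(11) = mex{3,1,0} = 2
G(12) = mex{2,2,1} = 0
G(13) = mex{0,0,0} = 1
G(14) = mex{1,1,1} = 0
G(15) = mex{0,2,2} = 1
G(16) = mex{1,3,0} = 2
G(17) = mex{2,2,1} = 0
G(18) = mex{0,0,2} = 1
G(19) = mex{1,1,3} = 0
G(20) = mex{0,0,2} = 1
G(21) = mex{1,1,0} = 2
G(22) = mex{2,2,1} = 0
G(23) = mex{0,0,0} = 1
G(24) = mex{1,1,1} = 0
G(25) = mex{0,0,2} = 1
G(26) = mex{1,1,0} = 2
G(27) = mex{2,2,1} = 0
G(28) = mex{0,0,0} = 1
G(29) = mex{1,1,1} = 0
P-positions are exactly the n with G(n) = 0.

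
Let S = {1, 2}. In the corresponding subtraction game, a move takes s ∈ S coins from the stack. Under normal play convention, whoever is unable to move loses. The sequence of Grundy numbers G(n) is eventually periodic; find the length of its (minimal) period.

3

n :  0  1  2  3  4  5  6  7  8  9 10 11 12 13 14
G :  0  1  2  0  1  2  0  1  2  0  1  2  0  1  2
G(n+3) = G(n) holds for n = 0,…,1 (a full window of length max(S) = 2), so the sequence is purely periodic with period 3.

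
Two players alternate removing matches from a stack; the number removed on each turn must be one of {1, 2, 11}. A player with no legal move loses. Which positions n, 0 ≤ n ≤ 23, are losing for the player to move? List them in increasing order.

0, 3, 6, 9, 12, 15, 18, 21

G(0) = 0
G(1) = mex{0} = 1
G(2) = mex{1,0} = 2
G(3) = mex{2,1} = 0
G(4) = mex{0,2} = 1
G(5) = mex{1,0} = 2
G(6) = mex{2,1} = 0
G(7) = mex{0,2} = 1
G(8) = mex{1,0} = 2
G(9) = mex{2,1} = 0
G(10) = mex{0,2} = 1
G(11) = mex{1,0,0} = 2
G(12) = mex{2,1,1} = 0
G(13) = mex{0,2,2} = 1
G(14) = mex{1,0,0} = 2
G(15) = mex{2,1,1} = 0
G(16) = mex{0,2,2} = 1
G(17) = mex{1,0,0} = 2
G(18) = mex{2,1,1} = 0
G(19) = mex{0,2,2} = 1
G(20) = mex{1,0,0} = 2
G(21) = mex{2,1,1} = 0
G(22) = mex{0,2,2} = 1
G(23) = mex{1,0,0} = 2
P-positions are exactly the n with G(n) = 0.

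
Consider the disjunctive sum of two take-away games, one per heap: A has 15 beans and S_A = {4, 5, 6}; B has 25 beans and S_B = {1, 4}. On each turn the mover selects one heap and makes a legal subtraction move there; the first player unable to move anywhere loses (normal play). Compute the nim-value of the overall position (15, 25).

1

Heap A, S = {4, 5, 6}:
n :  0  1  2  3  4  5  6  7  8  9 10 11 12 13 14 15
G :  0  0  0  0  1  1  1  1  2  2  0  0  0  0  1  1
G_A(15) = 1.
Heap B, S = {1, 4}:
G(0) = 0
G(1) = mex{0} = 1
G(2) = mex{1} = 0
G(3) = mex{0} = 1
G(4) = mex{1,0} = 2
G(5) = mex{2,1} = 0
G(6) = mex{0,0} = 1
G(7) = mex{1,1} = 0
G(8) = mex{0,2} = 1
G(9) = mex{1,0} = 2
G(10) = mex{2,1} = 0
G(11) = mex{0,0} = 1
G(12) = mex{1,1} = 0
G(13) = mex{0,2} = 1
G(14) = mex{1,0} = 2
G(15) = mex{2,1} = 0
G(16) = mex{0,0} = 1
G(17) = mex{1,1} = 0
G(18) = mex{0,2} = 1
G(19) = mex{1,0} = 2
G(20) = mex{2,1} = 0
G(21) = mex{0,0} = 1
G(22) = mex{1,1} = 0
G(23) = mex{0,2} = 1
G(24) = mex{1,0} = 2
G(25) = mex{2,1} = 0
G_B(25) = 0.
Combined Grundy value = 1 ⊕ 0 = 1.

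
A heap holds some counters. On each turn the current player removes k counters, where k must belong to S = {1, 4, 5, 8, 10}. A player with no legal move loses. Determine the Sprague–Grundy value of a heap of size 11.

G(0) = 0
G(1) = mex{0} = 1
G(2) = mex{1} = 0
G(3) = mex{0} = 1
G(4) = mex{1,0} = 2
G(5) = mex{2,1,0} = 3
G(6) = mex{3,0,1} = 2
G(7) = mex{2,1,0} = 3
G(8) = mex{3,2,1,0} = 4
G(9) = mex{4,3,2,1} = 0
G(10) = mex{0,2,3,0,0} = 1
G(11) = mex{1,3,2,1,1} = 0

0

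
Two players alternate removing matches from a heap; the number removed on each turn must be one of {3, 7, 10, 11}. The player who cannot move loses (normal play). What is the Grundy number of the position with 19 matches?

G(0) = 0
G(1) = mex{} = 0
G(2) = mex{} = 0
G(3) = mex{0} = 1
G(4) = mex{0} = 1
G(5) = mex{0} = 1
G(6) = mex{1} = 0
G(7) = mex{1,0} = 2
G(8) = mex{1,0} = 2
G(9) = mex{0,0} = 1
G(10) = mex{2,1,0} = 3
G(11) = mex{2,1,0,0} = 3
G(12) = mex{1,1,0,0} = 2
G(13) = mex{3,0,1,0} = 2
G(14) = mex{3,2,1,1} = 0
G(15) = mex{2,2,1,1} = 0
G(16) = mex{2,1,0,1} = 3
G(17) = mex{0,3,2,0} = 1
G(18) = mex{0,3,2,2} = 1
G(19) = mex{3,2,1,2} = 0

0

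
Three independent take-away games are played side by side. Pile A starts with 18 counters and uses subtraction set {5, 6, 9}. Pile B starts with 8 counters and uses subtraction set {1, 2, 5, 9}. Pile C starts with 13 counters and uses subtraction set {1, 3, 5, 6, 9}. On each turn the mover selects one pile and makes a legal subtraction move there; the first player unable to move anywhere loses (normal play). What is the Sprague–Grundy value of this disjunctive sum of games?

3

Pile A, S = {5, 6, 9}:
n :  0  1  2  3  4  5  6  7  8  9 10 11 12 13 14 15 16 17 18
G :  0  0  0  0  0  1  1  1  1  1  2  2  2  2  0  0  0  0  0
G_A(18) = 0.
Pile B, S = {1, 2, 5, 9}:
G(0) = 0
G(1) = mex{0} = 1
G(2) = mex{1,0} = 2
G(3) = mex{2,1} = 0
G(4) = mex{0,2} = 1
G(5) = mex{1,0,0} = 2
G(6) = mex{2,1,1} = 0
G(7) = mex{0,2,2} = 1
G(8) = mex{1,0,0} = 2
G_B(8) = 2.
Pile C, S = {1, 3, 5, 6, 9}:
G(0) = 0
G(1) = mex{0} = 1
G(2) = mex{1} = 0
G(3) = mex{0,0} = 1
G(4) = mex{1,1} = 0
G(5) = mex{0,0,0} = 1
G(6) = mex{1,1,1,0} = 2
G(7) = mex{2,0,0,1} = 3
G(8) = mex{3,1,1,0} = 2
G(9) = mex{2,2,0,1,0} = 3
G(10) = mex{3,3,1,0,1} = 2
G(11) = mex{2,2,2,1,0} = 3
G(12) = mex{3,3,3,2,1} = 0
G(13) = mex{0,2,2,3,0} = 1
G_C(13) = 1.
Combined Grundy value = 0 ⊕ 2 ⊕ 1 = 3.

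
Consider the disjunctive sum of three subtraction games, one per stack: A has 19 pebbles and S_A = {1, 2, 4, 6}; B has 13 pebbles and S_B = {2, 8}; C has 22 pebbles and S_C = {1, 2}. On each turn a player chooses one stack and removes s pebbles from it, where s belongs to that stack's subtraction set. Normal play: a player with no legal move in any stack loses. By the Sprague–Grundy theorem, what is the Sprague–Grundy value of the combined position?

0

Stack A, S = {1, 2, 4, 6}:
G(0) = 0
G(1) = mex{0} = 1
G(2) = mex{1,0} = 2
G(3) = mex{2,1} = 0
G(4) = mex{0,2,0} = 1
G(5) = mex{1,0,1} = 2
G(6) = mex{2,1,2,0} = 3
G(7) = mex{3,2,0,1} = 4
G(8) = mex{4,3,1,2} = 0
G(9) = mex{0,4,2,0} = 1
G(10) = mex{1,0,3,1} = 2
G(11) = mex{2,1,4,2} = 0
G(12) = mex{0,2,0,3} = 1
G(13) = mex{1,0,1,4} = 2
G(14) = mex{2,1,2,0} = 3
G(15) = mex{3,2,0,1} = 4
G(16) = mex{4,3,1,2} = 0
G(17) = mex{0,4,2,0} = 1
G(18) = mex{1,0,3,1} = 2
G(19) = mex{2,1,4,2} = 0
G_A(19) = 0.
Stack B, S = {2, 8}:
n :  0  1  2  3  4  5  6  7  8  9 10 11 12 13
G :  0  0  1  1  0  0  1  1  2  2  0  0  1  1
G_B(13) = 1.
Stack C, S = {1, 2}:
G(0) = 0
G(1) = mex{0} = 1
G(2) = mex{1,0} = 2
G(3) = mex{2,1} = 0
G(4) = mex{0,2} = 1
G(5) = mex{1,0} = 2
G(6) = mex{2,1} = 0
G(7) = mex{0,2} = 1
G(8) = mex{1,0} = 2
G(9) = mex{2,1} = 0
G(10) = mex{0,2} = 1
G(11) = mex{1,0} = 2
G(12) = mex{2,1} = 0
G(13) = mex{0,2} = 1
G(14) = mex{1,0} = 2
G(15) = mex{2,1} = 0
G(16) = mex{0,2} = 1
G(17) = mex{1,0} = 2
G(18) = mex{2,1} = 0
G(19) = mex{0,2} = 1
G(20) = mex{1,0} = 2
G(21) = mex{2,1} = 0
G(22) = mex{0,2} = 1
G_C(22) = 1.
Combined Grundy value = 0 ⊕ 1 ⊕ 1 = 0.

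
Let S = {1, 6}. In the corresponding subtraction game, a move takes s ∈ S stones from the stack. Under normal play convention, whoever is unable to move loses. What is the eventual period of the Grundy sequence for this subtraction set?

G(0) = 0
G(1) = mex{0} = 1
G(2) = mex{1} = 0
G(3) = mex{0} = 1
G(4) = mex{1} = 0
G(5) = mex{0} = 1
G(6) = mex{1,0} = 2
G(7) = mex{2,1} = 0
G(8) = mex{0,0} = 1
G(9) = mex{1,1} = 0
G(10) = mex{0,0} = 1
G(11) = mex{1,1} = 0
G(12) = mex{0,2} = 1
G(13) = mex{1,0} = 2
G(14) = mex{2,1} = 0
G(15) = mex{0,0} = 1
G(n+7) = G(n) holds for n = 0,…,5 (a full window of length max(S) = 6), so the sequence is purely periodic with period 7.

7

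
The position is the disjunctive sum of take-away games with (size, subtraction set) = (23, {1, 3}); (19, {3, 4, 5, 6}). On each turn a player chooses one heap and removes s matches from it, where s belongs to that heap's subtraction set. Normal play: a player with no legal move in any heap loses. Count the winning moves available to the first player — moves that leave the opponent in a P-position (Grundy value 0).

Heap A, S = {1, 3}:
n :  0  1  2  3  4  5  6  7  8  9 10 11 12 13 14 15 16 17 18 19 20 21 22 23
G :  0  1  0  1  0  1  0  1  0  1  0  1  0  1  0  1  0  1  0  1  0  1  0  1
G_A(23) = 1.
Heap B, S = {3, 4, 5, 6}:
G(0) = 0
G(1) = mex{} = 0
G(2) = mex{} = 0
G(3) = mex{0} = 1
G(4) = mex{0,0} = 1
G(5) = mex{0,0,0} = 1
G(6) = mex{1,0,0,0} = 2
G(7) = mex{1,1,0,0} = 2
G(8) = mex{1,1,1,0} = 2
G(9) = mex{2,1,1,1} = 0
G(10) = mex{2,2,1,1} = 0
G(11) = mex{2,2,2,1} = 0
G(12) = mex{0,2,2,2} = 1
G(13) = mex{0,0,2,2} = 1
G(14) = mex{0,0,0,2} = 1
G(15) = mex{1,0,0,0} = 2
G(16) = mex{1,1,0,0} = 2
G(17) = mex{1,1,1,0} = 2
G(18) = mex{2,1,1,1} = 0
G(19) = mex{2,2,1,1} = 0
G_B(19) = 0.
Combined Grundy value = 1 ⊕ 0 = 1.
A winning move leaves total XOR = 0, i.e. changes one component's Grundy value g to g ⊕ X where X is the current total.
Heap A: need g' = 1⊕1 = 0. Options: 23−1→G=0, 23−3→G=0. Hits: 2.
Heap B: need g' = 0⊕1 = 1. Options: 19−3→G=2, 19−4→G=2, 19−5→G=1, 19−6→G=1. Hits: 2.

4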